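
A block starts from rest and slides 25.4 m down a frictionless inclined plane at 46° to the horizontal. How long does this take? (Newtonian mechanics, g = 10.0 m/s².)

a = g sin(θ) = 10.0 × sin(46°) = 7.1934 m/s²
t = √(2d/a) = √(2 × 25.4 / 7.1934) = 2.66 s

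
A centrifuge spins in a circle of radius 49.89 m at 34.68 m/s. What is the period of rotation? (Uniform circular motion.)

T = 2πr/v = 2π×49.89/34.68 = 9.04 s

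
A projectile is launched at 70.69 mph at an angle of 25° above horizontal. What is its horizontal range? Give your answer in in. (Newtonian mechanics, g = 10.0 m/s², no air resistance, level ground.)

v₀ = 70.69 mph × 0.44704 = 31.6013 m/s
R = v₀² × sin(2θ) / g = 31.6013² × sin(2 × 25°) / 10.0 = 998.642 × 0.766044 / 10.0 = 76.5004 m
R = 76.5004 m / 0.0254 = 3012 in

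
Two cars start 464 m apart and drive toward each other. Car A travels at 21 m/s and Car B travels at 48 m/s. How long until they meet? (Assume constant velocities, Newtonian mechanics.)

Combined speed: v_combined = 21 + 48 = 69 m/s
Time to meet: t = d/v_combined = 464/69 = 6.72 s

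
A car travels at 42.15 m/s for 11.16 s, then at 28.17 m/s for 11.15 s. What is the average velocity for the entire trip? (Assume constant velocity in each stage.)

d₁ = v₁t₁ = 42.15 × 11.16 = 470.394 m
d₂ = v₂t₂ = 28.17 × 11.15 = 314.0955 m
d_total = 784.4895 m, t_total = 22.31 s
v_avg = d_total/t_total = 784.4895/22.31 = 35.16 m/s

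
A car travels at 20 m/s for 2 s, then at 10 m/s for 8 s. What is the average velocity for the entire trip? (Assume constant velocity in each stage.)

d₁ = v₁t₁ = 20 × 2 = 40 m
d₂ = v₂t₂ = 10 × 8 = 80 m
d_total = 120 m, t_total = 10 s
v_avg = d_total/t_total = 120/10 = 12.0 m/s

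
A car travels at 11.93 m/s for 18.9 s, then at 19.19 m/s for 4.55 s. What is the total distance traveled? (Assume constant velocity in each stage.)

d₁ = v₁t₁ = 11.93 × 18.9 = 225.477 m
d₂ = v₂t₂ = 19.19 × 4.55 = 87.3145 m
d_total = 225.477 + 87.3145 = 312.79 m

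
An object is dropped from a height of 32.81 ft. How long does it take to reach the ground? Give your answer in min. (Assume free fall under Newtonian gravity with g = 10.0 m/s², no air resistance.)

h = 32.81 ft × 0.3048 = 10.0005 m
t = √(2h/g) = √(2 × 10.0005 / 10.0) = 1.41425 s
t = 1.41425 s / 60.0 = 0.02357 min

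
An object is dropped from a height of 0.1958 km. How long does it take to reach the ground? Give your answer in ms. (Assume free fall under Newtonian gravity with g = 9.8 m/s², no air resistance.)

h = 0.1958 km × 1000.0 = 195.8 m
t = √(2h/g) = √(2 × 195.8 / 9.8) = 6.32133 s
t = 6.32133 s / 0.001 = 6321 ms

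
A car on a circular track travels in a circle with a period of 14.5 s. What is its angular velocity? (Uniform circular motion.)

ω = 2π/T = 2π/14.5 = 0.4333 rad/s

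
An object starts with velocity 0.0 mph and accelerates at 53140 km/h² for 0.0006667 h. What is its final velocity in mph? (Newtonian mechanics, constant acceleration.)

v₀ = 0.0 mph × 0.44704 = 0.0 m/s
a = 53140 km/h² × 7.716049382716049e-05 = 4.10031 m/s²
t = 0.0006667 h × 3600.0 = 2.40012 s
v = v₀ + a × t = 0.0 + 4.10031 × 2.40012 = 9.84124 m/s
v = 9.84124 m/s / 0.44704 = 22.01 mph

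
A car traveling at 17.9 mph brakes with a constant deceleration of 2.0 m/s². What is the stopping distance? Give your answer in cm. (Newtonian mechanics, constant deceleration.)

v₀ = 17.9 mph × 0.44704 = 8.00202 m/s
d = v₀² / (2a) = 8.00202² / (2 × 2.0) = 64.0323 / 4.0 = 16.0081 m
d = 16.0081 m / 0.01 = 1601 cm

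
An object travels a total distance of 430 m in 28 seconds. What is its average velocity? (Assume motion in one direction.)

v_avg = Δd / Δt = 430 / 28 = 15.36 m/s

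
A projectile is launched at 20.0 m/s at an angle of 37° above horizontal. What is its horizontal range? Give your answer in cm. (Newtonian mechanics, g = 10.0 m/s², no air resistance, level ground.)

R = v₀² × sin(2θ) / g = 20.0² × sin(2 × 37°) / 10.0 = 400.0 × 0.961262 / 10.0 = 38.4505 m
R = 38.4505 m / 0.01 = 3845 cm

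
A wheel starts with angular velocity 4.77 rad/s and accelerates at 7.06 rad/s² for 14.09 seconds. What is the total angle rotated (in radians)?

θ = ω₀t + ½αt² = 4.77×14.09 + ½×7.06×14.09² = 768.01 rad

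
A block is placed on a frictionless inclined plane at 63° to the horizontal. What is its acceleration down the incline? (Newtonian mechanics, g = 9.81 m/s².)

a = g sin(θ) = 9.81 × sin(63°) = 9.81 × 0.891 = 8.74 m/s²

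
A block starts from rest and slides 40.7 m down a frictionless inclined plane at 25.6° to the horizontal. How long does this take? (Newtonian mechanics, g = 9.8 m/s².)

a = g sin(θ) = 9.8 × sin(25.6°) = 4.2344 m/s²
t = √(2d/a) = √(2 × 40.7 / 4.2344) = 4.38 s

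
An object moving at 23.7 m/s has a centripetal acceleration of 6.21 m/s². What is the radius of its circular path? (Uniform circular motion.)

r = v²/a_c = 23.7²/6.21 = 90.45 m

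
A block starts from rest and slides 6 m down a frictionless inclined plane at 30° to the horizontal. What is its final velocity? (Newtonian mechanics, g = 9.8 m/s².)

a = g sin(θ) = 9.8 × sin(30°) = 4.9 m/s²
v = √(2ad) = √(2 × 4.9 × 6) = 7.67 m/s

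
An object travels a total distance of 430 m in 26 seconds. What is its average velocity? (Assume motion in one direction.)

v_avg = Δd / Δt = 430 / 26 = 16.54 m/s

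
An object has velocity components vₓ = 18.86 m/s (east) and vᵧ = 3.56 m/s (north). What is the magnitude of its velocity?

|v| = √(vₓ² + vᵧ²) = √(18.86² + 3.56²) = √(368.3732) = 19.19 m/s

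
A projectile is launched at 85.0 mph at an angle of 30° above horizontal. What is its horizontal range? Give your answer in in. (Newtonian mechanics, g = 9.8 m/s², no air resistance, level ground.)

v₀ = 85.0 mph × 0.44704 = 37.9984 m/s
R = v₀² × sin(2θ) / g = 37.9984² × sin(2 × 30°) / 9.8 = 1443.88 × 0.866025 / 9.8 = 127.596 m
R = 127.596 m / 0.0254 = 5023 in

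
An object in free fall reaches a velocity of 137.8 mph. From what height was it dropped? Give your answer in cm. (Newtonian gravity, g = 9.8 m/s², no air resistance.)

v = 137.8 mph × 0.44704 = 61.6021 m/s
h = v² / (2g) = 61.6021² / (2 × 9.8) = 193.613 m
h = 193.613 m / 0.01 = 19360 cm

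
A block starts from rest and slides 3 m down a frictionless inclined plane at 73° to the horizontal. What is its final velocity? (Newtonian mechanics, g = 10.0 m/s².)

a = g sin(θ) = 10.0 × sin(73°) = 9.563 m/s²
v = √(2ad) = √(2 × 9.563 × 3) = 7.57 m/s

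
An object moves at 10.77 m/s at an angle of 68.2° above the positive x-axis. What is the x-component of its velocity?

vₓ = v cos(θ) = 10.77 × cos(68.2°) = 4.0 m/s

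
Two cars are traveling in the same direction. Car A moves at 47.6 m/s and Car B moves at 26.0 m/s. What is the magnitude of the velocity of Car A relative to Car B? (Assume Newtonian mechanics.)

v_rel = |v_A - v_B| = |47.6 - 26.0| = 21.6 m/s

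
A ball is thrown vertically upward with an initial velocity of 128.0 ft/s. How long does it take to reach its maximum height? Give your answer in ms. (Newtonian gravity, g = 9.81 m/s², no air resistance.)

v₀ = 128.0 ft/s × 0.3048 = 39.0144 m/s
t_up = v₀ / g = 39.0144 / 9.81 = 3.977 s
t_up = 3.977 s / 0.001 = 3977 ms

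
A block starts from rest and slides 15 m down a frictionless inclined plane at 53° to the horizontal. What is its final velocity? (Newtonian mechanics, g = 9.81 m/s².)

a = g sin(θ) = 9.81 × sin(53°) = 7.8346 m/s²
v = √(2ad) = √(2 × 7.8346 × 15) = 15.33 m/s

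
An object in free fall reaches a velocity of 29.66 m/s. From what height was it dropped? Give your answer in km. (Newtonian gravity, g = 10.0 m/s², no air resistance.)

h = v² / (2g) = 29.66² / (2 × 10.0) = 43.9858 m
h = 43.9858 m / 1000.0 = 0.04399 km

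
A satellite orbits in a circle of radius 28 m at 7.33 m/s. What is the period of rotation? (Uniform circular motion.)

T = 2πr/v = 2π×28/7.33 = 24.0 s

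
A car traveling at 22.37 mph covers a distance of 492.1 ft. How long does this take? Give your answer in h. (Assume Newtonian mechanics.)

d = 492.1 ft × 0.3048 = 149.992 m
v = 22.37 mph × 0.44704 = 10.0003 m/s
t = d / v = 149.992 / 10.0003 = 14.9988 s
t = 14.9988 s / 3600.0 = 0.004166 h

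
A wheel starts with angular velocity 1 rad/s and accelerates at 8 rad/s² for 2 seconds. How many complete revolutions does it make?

θ = ω₀t + ½αt² = 1×2 + ½×8×2² = 18.0 rad
Total revolutions = θ/(2π) = 18.0/(2π) = 2.86
Complete revolutions = ⌊2.86⌋ = 2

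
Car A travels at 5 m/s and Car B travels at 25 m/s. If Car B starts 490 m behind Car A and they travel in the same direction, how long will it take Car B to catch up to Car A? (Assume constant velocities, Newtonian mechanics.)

Relative speed: v_rel = 25 - 5 = 20 m/s
Time to catch: t = d₀/v_rel = 490/20 = 24.5 s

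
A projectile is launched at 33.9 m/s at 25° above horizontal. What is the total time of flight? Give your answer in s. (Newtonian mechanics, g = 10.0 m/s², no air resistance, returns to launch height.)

T = 2 × v₀ × sin(θ) / g = 2 × 33.9 × sin(25°) / 10.0 = 2 × 33.9 × 0.422618 / 10.0 = 2.865 s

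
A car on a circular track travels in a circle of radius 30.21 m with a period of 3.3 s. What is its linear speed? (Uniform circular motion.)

v = 2πr/T = 2π×30.21/3.3 = 57.52 m/s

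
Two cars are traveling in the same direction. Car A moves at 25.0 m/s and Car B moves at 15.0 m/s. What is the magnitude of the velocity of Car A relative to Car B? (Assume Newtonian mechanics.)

v_rel = |v_A - v_B| = |25.0 - 15.0| = 10.0 m/s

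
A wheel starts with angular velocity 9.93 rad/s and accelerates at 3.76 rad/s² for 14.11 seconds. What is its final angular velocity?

ω = ω₀ + αt = 9.93 + 3.76 × 14.11 = 62.98 rad/s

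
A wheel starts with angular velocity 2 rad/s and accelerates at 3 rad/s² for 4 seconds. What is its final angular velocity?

ω = ω₀ + αt = 2 + 3 × 4 = 14 rad/s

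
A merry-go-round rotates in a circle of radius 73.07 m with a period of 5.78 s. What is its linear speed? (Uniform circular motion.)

v = 2πr/T = 2π×73.07/5.78 = 79.43 m/s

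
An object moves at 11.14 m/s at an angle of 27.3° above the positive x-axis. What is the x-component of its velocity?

vₓ = v cos(θ) = 11.14 × cos(27.3°) = 9.9 m/s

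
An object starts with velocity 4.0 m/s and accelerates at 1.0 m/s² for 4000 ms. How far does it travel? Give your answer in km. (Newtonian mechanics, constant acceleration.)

t = 4000 ms × 0.001 = 4.0 s
d = v₀ × t + ½ × a × t² = 4.0 × 4.0 + 0.5 × 1.0 × 4.0² = 24.0 m
d = 24.0 m / 1000.0 = 0.024 km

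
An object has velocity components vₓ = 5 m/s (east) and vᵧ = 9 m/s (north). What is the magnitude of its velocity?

|v| = √(vₓ² + vᵧ²) = √(5² + 9²) = √(106) = 10.3 m/s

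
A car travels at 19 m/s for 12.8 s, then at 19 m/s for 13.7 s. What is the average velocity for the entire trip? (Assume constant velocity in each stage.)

d₁ = v₁t₁ = 19 × 12.8 = 243.2 m
d₂ = v₂t₂ = 19 × 13.7 = 260.3 m
d_total = 503.5 m, t_total = 26.5 s
v_avg = d_total/t_total = 503.5/26.5 = 19.0 m/s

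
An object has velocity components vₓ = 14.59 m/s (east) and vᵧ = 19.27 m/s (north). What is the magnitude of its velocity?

|v| = √(vₓ² + vᵧ²) = √(14.59² + 19.27²) = √(584.201) = 24.17 m/s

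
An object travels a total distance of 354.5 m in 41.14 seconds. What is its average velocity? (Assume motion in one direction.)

v_avg = Δd / Δt = 354.5 / 41.14 = 8.62 m/s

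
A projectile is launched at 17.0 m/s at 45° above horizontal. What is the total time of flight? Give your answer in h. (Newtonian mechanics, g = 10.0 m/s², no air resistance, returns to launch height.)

T = 2 × v₀ × sin(θ) / g = 2 × 17.0 × sin(45°) / 10.0 = 2 × 17.0 × 0.707107 / 10.0 = 2.40416 s
T = 2.40416 s / 3600.0 = 0.0006678 h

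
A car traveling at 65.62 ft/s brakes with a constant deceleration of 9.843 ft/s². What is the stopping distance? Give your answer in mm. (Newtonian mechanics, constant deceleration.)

v₀ = 65.62 ft/s × 0.3048 = 20.001 m/s
a = 9.843 ft/s² × 0.3048 = 3.00015 m/s²
d = v₀² / (2a) = 20.001² / (2 × 3.00015) = 400.04 / 6.0003 = 66.67 m
d = 66.67 m / 0.001 = 66670 mm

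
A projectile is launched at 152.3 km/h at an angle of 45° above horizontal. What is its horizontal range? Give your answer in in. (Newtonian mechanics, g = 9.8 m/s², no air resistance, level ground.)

v₀ = 152.3 km/h × 0.2777777777777778 = 42.3056 m/s
R = v₀² × sin(2θ) / g = 42.3056² × sin(2 × 45°) / 9.8 = 1789.76 × 1.0 / 9.8 = 182.629 m
R = 182.629 m / 0.0254 = 7190 in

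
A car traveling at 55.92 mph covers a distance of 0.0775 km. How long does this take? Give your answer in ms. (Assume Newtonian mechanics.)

d = 0.0775 km × 1000.0 = 77.5 m
v = 55.92 mph × 0.44704 = 24.9985 m/s
t = d / v = 77.5 / 24.9985 = 3.10019 s
t = 3.10019 s / 0.001 = 3100 ms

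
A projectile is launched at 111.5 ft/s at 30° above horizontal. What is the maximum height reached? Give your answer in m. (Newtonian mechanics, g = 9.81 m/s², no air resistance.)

v₀ = 111.5 ft/s × 0.3048 = 33.9852 m/s
H = v₀² × sin²(θ) / (2g) = 33.9852² × sin(30°)² / (2 × 9.81) = 1154.99 × 0.25 / 19.62 = 14.72 m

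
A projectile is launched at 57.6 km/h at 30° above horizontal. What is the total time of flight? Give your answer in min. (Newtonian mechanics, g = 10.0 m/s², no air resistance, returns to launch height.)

v₀ = 57.6 km/h × 0.2777777777777778 = 16.0 m/s
T = 2 × v₀ × sin(θ) / g = 2 × 16.0 × sin(30°) / 10.0 = 2 × 16.0 × 0.5 / 10.0 = 1.6 s
T = 1.6 s / 60.0 = 0.02667 min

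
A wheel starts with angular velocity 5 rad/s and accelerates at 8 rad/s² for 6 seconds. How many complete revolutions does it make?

θ = ω₀t + ½αt² = 5×6 + ½×8×6² = 174.0 rad
Total revolutions = θ/(2π) = 174.0/(2π) = 27.69
Complete revolutions = ⌊27.69⌋ = 27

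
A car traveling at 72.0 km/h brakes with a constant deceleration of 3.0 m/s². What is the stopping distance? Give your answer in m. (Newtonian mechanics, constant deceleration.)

v₀ = 72.0 km/h × 0.2777777777777778 = 20.0 m/s
d = v₀² / (2a) = 20.0² / (2 × 3.0) = 400.0 / 6.0 = 66.67 m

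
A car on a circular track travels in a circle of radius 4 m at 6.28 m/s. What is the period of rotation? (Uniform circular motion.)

T = 2πr/v = 2π×4/6.28 = 4.0 s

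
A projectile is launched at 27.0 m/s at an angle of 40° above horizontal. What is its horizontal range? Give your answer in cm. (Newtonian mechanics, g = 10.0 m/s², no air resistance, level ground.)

R = v₀² × sin(2θ) / g = 27.0² × sin(2 × 40°) / 10.0 = 729.0 × 0.984808 / 10.0 = 71.7925 m
R = 71.7925 m / 0.01 = 7179 cm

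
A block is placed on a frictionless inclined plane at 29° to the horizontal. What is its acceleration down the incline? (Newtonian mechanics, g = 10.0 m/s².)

a = g sin(θ) = 10.0 × sin(29°) = 10.0 × 0.4848 = 4.85 m/s²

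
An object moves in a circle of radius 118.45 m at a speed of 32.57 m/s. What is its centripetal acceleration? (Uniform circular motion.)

a_c = v²/r = 32.57²/118.45 = 1060.8049/118.45 = 8.96 m/s²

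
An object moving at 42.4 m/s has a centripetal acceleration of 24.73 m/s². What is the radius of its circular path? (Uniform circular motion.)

r = v²/a_c = 42.4²/24.73 = 72.7 m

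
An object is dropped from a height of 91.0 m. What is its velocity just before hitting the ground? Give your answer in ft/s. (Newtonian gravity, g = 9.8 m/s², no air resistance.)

v = √(2gh) = √(2 × 9.8 × 91.0) = 42.2327 m/s
v = 42.2327 m/s / 0.3048 = 138.6 ft/s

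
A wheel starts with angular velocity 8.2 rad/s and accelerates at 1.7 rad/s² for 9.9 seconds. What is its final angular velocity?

ω = ω₀ + αt = 8.2 + 1.7 × 9.9 = 25.03 rad/s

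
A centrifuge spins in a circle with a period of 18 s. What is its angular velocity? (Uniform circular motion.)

ω = 2π/T = 2π/18 = 0.3491 rad/s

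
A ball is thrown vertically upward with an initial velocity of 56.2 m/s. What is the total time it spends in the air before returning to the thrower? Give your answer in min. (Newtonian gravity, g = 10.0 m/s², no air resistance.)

t_total = 2 × v₀ / g = 2 × 56.2 / 10.0 = 11.24 s
t_total = 11.24 s / 60.0 = 0.1873 min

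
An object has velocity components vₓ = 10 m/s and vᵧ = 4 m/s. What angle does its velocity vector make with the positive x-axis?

θ = arctan(vᵧ/vₓ) = arctan(4/10) = 21.8°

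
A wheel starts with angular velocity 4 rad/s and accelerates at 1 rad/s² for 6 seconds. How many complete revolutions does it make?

θ = ω₀t + ½αt² = 4×6 + ½×1×6² = 42.0 rad
Total revolutions = θ/(2π) = 42.0/(2π) = 6.68
Complete revolutions = ⌊6.68⌋ = 6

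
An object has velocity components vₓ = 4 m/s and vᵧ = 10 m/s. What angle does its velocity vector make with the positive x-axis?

θ = arctan(vᵧ/vₓ) = arctan(10/4) = 68.2°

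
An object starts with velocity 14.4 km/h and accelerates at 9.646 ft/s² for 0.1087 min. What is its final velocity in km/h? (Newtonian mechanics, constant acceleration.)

v₀ = 14.4 km/h × 0.2777777777777778 = 4.0 m/s
a = 9.646 ft/s² × 0.3048 = 2.9401 m/s²
t = 0.1087 min × 60.0 = 6.522 s
v = v₀ + a × t = 4.0 + 2.9401 × 6.522 = 23.1753 m/s
v = 23.1753 m/s / 0.2777777777777778 = 83.43 km/h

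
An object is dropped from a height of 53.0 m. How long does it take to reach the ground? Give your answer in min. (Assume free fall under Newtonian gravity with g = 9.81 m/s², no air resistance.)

t = √(2h/g) = √(2 × 53.0 / 9.81) = 3.28714 s
t = 3.28714 s / 60.0 = 0.05479 min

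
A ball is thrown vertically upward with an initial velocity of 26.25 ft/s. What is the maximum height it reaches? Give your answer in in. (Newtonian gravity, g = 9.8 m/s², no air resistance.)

v₀ = 26.25 ft/s × 0.3048 = 8.001 m/s
h_max = v₀² / (2g) = 8.001² / (2 × 9.8) = 64.016 / 19.6 = 3.26612 m
h_max = 3.26612 m / 0.0254 = 128.6 in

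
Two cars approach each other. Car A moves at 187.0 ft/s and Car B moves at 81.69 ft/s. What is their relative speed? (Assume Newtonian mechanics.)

v_rel = v_A + v_B = 187.0 + 81.69 = 268.69 ft/s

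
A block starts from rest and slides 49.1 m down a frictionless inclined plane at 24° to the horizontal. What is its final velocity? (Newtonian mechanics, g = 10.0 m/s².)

a = g sin(θ) = 10.0 × sin(24°) = 4.0674 m/s²
v = √(2ad) = √(2 × 4.0674 × 49.1) = 19.99 m/s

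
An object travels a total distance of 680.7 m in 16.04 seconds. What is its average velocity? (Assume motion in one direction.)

v_avg = Δd / Δt = 680.7 / 16.04 = 42.44 m/s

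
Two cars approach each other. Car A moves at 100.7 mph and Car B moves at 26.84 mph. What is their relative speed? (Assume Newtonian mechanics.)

v_rel = v_A + v_B = 100.7 + 26.84 = 127.54 mph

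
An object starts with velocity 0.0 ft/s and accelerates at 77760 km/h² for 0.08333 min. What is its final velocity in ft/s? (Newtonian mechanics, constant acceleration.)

v₀ = 0.0 ft/s × 0.3048 = 0.0 m/s
a = 77760 km/h² × 7.716049382716049e-05 = 6.0 m/s²
t = 0.08333 min × 60.0 = 4.9998 s
v = v₀ + a × t = 0.0 + 6.0 × 4.9998 = 29.9988 m/s
v = 29.9988 m/s / 0.3048 = 98.42 ft/s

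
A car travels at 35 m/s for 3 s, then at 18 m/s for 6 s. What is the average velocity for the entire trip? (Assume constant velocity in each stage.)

d₁ = v₁t₁ = 35 × 3 = 105 m
d₂ = v₂t₂ = 18 × 6 = 108 m
d_total = 213 m, t_total = 9 s
v_avg = d_total/t_total = 213/9 = 23.67 m/s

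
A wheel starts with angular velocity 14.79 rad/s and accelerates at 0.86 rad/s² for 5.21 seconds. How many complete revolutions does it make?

θ = ω₀t + ½αt² = 14.79×5.21 + ½×0.86×5.21² = 88.727863 rad
Total revolutions = θ/(2π) = 88.727863/(2π) = 14.12
Complete revolutions = ⌊14.12⌋ = 14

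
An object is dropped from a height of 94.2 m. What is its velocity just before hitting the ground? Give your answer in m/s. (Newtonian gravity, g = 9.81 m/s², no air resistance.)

v = √(2gh) = √(2 × 9.81 × 94.2) = 42.99 m/s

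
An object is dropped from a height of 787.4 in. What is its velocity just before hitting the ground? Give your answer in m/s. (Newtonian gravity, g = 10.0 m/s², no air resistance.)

h = 787.4 in × 0.0254 = 20.0 m
v = √(2gh) = √(2 × 10.0 × 20.0) = 20.0 m/s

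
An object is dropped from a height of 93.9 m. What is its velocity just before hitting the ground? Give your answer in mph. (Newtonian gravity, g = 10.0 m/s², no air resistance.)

v = √(2gh) = √(2 × 10.0 × 93.9) = 43.3359 m/s
v = 43.3359 m/s / 0.44704 = 96.94 mph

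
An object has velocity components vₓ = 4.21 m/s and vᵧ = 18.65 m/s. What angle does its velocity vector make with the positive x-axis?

θ = arctan(vᵧ/vₓ) = arctan(18.65/4.21) = 77.28°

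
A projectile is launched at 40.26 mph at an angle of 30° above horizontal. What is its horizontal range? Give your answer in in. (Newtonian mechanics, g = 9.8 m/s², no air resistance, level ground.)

v₀ = 40.26 mph × 0.44704 = 17.9978 m/s
R = v₀² × sin(2θ) / g = 17.9978² × sin(2 × 30°) / 9.8 = 323.921 × 0.866025 / 9.8 = 28.6249 m
R = 28.6249 m / 0.0254 = 1127 in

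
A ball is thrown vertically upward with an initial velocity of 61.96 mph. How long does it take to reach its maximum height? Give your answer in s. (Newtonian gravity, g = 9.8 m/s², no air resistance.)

v₀ = 61.96 mph × 0.44704 = 27.6986 m/s
t_up = v₀ / g = 27.6986 / 9.8 = 2.826 s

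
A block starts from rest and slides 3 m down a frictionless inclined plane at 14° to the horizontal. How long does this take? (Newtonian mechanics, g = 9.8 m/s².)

a = g sin(θ) = 9.8 × sin(14°) = 2.3708 m/s²
t = √(2d/a) = √(2 × 3 / 2.3708) = 1.59 s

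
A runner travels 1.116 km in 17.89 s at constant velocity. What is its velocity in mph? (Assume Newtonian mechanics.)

d = 1.116 km × 1000.0 = 1116.0 m
v = d / t = 1116.0 / 17.89 = 62.3812 m/s
v = 62.3812 m/s / 0.44704 = 139.5 mph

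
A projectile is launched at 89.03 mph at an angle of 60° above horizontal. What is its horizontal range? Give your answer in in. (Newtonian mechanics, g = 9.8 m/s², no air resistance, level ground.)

v₀ = 89.03 mph × 0.44704 = 39.8 m/s
R = v₀² × sin(2θ) / g = 39.8² × sin(2 × 60°) / 9.8 = 1584.04 × 0.866025 / 9.8 = 139.981 m
R = 139.981 m / 0.0254 = 5511 in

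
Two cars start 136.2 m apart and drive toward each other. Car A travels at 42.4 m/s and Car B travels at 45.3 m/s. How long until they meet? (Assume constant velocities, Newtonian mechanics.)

Combined speed: v_combined = 42.4 + 45.3 = 87.7 m/s
Time to meet: t = d/v_combined = 136.2/87.7 = 1.55 s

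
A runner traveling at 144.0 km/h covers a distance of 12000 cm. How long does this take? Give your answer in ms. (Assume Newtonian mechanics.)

d = 12000 cm × 0.01 = 120.0 m
v = 144.0 km/h × 0.2777777777777778 = 40.0 m/s
t = d / v = 120.0 / 40.0 = 3.0 s
t = 3.0 s / 0.001 = 3000 ms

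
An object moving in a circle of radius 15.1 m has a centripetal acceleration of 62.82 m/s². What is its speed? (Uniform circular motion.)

v = √(a_c × r) = √(62.82 × 15.1) = 30.8 m/s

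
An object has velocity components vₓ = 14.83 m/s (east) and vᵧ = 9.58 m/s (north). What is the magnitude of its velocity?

|v| = √(vₓ² + vᵧ²) = √(14.83² + 9.58²) = √(311.7053) = 17.66 m/s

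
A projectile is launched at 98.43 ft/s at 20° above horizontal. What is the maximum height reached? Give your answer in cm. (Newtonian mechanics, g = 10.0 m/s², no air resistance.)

v₀ = 98.43 ft/s × 0.3048 = 30.0015 m/s
H = v₀² × sin²(θ) / (2g) = 30.0015² × sin(20°)² / (2 × 10.0) = 900.09 × 0.116978 / 20.0 = 5.26454 m
H = 5.26454 m / 0.01 = 526.5 cm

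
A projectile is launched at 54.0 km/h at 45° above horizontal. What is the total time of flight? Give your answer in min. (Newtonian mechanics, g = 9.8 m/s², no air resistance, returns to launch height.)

v₀ = 54.0 km/h × 0.2777777777777778 = 15.0 m/s
T = 2 × v₀ × sin(θ) / g = 2 × 15.0 × sin(45°) / 9.8 = 2 × 15.0 × 0.707107 / 9.8 = 2.16461 s
T = 2.16461 s / 60.0 = 0.03608 min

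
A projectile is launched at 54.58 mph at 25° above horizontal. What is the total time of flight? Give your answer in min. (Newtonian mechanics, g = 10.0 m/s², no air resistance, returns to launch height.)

v₀ = 54.58 mph × 0.44704 = 24.3994 m/s
T = 2 × v₀ × sin(θ) / g = 2 × 24.3994 × sin(25°) / 10.0 = 2 × 24.3994 × 0.422618 / 10.0 = 2.06233 s
T = 2.06233 s / 60.0 = 0.03437 min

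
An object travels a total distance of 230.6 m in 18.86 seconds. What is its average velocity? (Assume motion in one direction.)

v_avg = Δd / Δt = 230.6 / 18.86 = 12.23 m/s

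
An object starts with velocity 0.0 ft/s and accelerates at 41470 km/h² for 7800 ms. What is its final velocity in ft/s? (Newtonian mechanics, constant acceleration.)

v₀ = 0.0 ft/s × 0.3048 = 0.0 m/s
a = 41470 km/h² × 7.716049382716049e-05 = 3.19985 m/s²
t = 7800 ms × 0.001 = 7.8 s
v = v₀ + a × t = 0.0 + 3.19985 × 7.8 = 24.9588 m/s
v = 24.9588 m/s / 0.3048 = 81.89 ft/s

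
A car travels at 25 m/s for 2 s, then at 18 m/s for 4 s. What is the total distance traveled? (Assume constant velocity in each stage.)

d₁ = v₁t₁ = 25 × 2 = 50 m
d₂ = v₂t₂ = 18 × 4 = 72 m
d_total = 50 + 72 = 122 m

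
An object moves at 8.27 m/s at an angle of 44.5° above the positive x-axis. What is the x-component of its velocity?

vₓ = v cos(θ) = 8.27 × cos(44.5°) = 5.9 m/s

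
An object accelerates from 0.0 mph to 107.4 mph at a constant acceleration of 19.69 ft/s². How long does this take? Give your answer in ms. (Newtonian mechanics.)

v₀ = 0.0 mph × 0.44704 = 0.0 m/s
v = 107.4 mph × 0.44704 = 48.0121 m/s
a = 19.69 ft/s² × 0.3048 = 6.00151 m/s²
t = (v - v₀) / a = (48.0121 - 0.0) / 6.00151 = 8.0 s
t = 8.0 s / 0.001 = 8000 ms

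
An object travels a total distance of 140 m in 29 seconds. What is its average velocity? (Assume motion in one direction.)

v_avg = Δd / Δt = 140 / 29 = 4.83 m/s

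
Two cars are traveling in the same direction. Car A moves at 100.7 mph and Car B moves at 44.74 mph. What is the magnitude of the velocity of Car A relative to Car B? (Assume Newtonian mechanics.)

v_rel = |v_A - v_B| = |100.7 - 44.74| = 55.96 mph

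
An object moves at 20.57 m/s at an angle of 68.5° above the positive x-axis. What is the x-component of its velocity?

vₓ = v cos(θ) = 20.57 × cos(68.5°) = 7.54 m/s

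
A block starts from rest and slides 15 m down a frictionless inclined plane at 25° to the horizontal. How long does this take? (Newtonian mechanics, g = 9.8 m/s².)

a = g sin(θ) = 9.8 × sin(25°) = 4.1417 m/s²
t = √(2d/a) = √(2 × 15 / 4.1417) = 2.69 s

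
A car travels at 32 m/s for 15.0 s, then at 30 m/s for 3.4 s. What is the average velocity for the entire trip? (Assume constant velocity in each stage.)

d₁ = v₁t₁ = 32 × 15.0 = 480.0 m
d₂ = v₂t₂ = 30 × 3.4 = 102.0 m
d_total = 582.0 m, t_total = 18.4 s
v_avg = d_total/t_total = 582.0/18.4 = 31.63 m/s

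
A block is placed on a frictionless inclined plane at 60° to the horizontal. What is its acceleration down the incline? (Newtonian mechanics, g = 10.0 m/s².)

a = g sin(θ) = 10.0 × sin(60°) = 10.0 × 0.866 = 8.66 m/s²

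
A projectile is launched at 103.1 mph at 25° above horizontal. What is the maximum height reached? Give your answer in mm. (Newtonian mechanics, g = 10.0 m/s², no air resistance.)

v₀ = 103.1 mph × 0.44704 = 46.0898 m/s
H = v₀² × sin²(θ) / (2g) = 46.0898² × sin(25°)² / (2 × 10.0) = 2124.27 × 0.178606 / 20.0 = 18.9704 m
H = 18.9704 m / 0.001 = 18970 mm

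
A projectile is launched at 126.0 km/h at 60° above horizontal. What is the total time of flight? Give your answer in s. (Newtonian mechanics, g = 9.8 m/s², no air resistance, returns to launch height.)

v₀ = 126.0 km/h × 0.2777777777777778 = 35.0 m/s
T = 2 × v₀ × sin(θ) / g = 2 × 35.0 × sin(60°) / 9.8 = 2 × 35.0 × 0.866025 / 9.8 = 6.186 s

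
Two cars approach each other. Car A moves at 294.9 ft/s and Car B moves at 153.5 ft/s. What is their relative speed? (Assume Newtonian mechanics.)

v_rel = v_A + v_B = 294.9 + 153.5 = 448.4 ft/s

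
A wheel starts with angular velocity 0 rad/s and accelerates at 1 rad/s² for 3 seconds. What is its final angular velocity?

ω = ω₀ + αt = 0 + 1 × 3 = 3 rad/s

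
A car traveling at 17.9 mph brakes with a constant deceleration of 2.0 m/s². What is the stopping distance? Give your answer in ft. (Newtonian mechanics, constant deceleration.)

v₀ = 17.9 mph × 0.44704 = 8.00202 m/s
d = v₀² / (2a) = 8.00202² / (2 × 2.0) = 64.0323 / 4.0 = 16.0081 m
d = 16.0081 m / 0.3048 = 52.52 ft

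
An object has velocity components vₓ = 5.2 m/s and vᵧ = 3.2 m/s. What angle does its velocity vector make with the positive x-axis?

θ = arctan(vᵧ/vₓ) = arctan(3.2/5.2) = 31.61°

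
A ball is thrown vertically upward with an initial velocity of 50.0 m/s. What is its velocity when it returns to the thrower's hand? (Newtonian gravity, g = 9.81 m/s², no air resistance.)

By conservation of energy (no air resistance), the ball returns to the throw height with the same speed as launch, but directed downward.
|v_ground| = v₀ = 50.0 m/s
v_ground = 50.0 m/s (downward)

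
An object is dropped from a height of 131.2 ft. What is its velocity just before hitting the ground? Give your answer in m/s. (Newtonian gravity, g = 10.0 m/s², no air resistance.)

h = 131.2 ft × 0.3048 = 39.9898 m
v = √(2gh) = √(2 × 10.0 × 39.9898) = 28.28 m/s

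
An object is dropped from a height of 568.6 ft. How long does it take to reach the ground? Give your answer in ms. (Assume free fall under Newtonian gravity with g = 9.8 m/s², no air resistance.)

h = 568.6 ft × 0.3048 = 173.309 m
t = √(2h/g) = √(2 × 173.309 / 9.8) = 5.9472 s
t = 5.9472 s / 0.001 = 5947 ms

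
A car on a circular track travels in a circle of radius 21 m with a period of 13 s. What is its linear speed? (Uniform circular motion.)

v = 2πr/T = 2π×21/13 = 10.15 m/s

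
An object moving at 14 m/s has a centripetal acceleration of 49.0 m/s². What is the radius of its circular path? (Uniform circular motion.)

r = v²/a_c = 14²/49.0 = 4.0 m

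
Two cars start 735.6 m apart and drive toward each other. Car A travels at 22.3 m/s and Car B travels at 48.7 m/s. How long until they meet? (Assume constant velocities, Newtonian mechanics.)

Combined speed: v_combined = 22.3 + 48.7 = 71.0 m/s
Time to meet: t = d/v_combined = 735.6/71.0 = 10.36 s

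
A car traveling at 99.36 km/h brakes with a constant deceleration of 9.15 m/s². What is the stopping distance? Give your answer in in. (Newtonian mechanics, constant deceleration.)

v₀ = 99.36 km/h × 0.2777777777777778 = 27.6 m/s
d = v₀² / (2a) = 27.6² / (2 × 9.15) = 761.76 / 18.3 = 41.6262 m
d = 41.6262 m / 0.0254 = 1639 in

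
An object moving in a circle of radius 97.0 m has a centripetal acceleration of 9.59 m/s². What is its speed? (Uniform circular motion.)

v = √(a_c × r) = √(9.59 × 97.0) = 30.5 m/s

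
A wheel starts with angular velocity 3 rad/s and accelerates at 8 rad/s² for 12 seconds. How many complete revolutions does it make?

θ = ω₀t + ½αt² = 3×12 + ½×8×12² = 612.0 rad
Total revolutions = θ/(2π) = 612.0/(2π) = 97.4
Complete revolutions = ⌊97.4⌋ = 97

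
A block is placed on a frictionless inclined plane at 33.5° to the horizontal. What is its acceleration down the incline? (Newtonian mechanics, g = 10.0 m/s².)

a = g sin(θ) = 10.0 × sin(33.5°) = 10.0 × 0.5519 = 5.52 m/s²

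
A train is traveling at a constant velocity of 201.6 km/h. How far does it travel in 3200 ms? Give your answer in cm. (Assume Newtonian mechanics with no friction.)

v = 201.6 km/h × 0.2777777777777778 = 56.0 m/s
t = 3200 ms × 0.001 = 3.2 s
d = v × t = 56.0 × 3.2 = 179.2 m
d = 179.2 m / 0.01 = 17920 cm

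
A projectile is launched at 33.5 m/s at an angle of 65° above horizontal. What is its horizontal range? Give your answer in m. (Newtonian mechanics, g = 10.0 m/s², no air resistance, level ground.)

R = v₀² × sin(2θ) / g = 33.5² × sin(2 × 65°) / 10.0 = 1122.25 × 0.766044 / 10.0 = 85.97 m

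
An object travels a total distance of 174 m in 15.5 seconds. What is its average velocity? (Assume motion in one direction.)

v_avg = Δd / Δt = 174 / 15.5 = 11.23 m/s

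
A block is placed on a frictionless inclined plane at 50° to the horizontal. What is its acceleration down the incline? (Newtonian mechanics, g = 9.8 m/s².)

a = g sin(θ) = 9.8 × sin(50°) = 9.8 × 0.766 = 7.51 m/s²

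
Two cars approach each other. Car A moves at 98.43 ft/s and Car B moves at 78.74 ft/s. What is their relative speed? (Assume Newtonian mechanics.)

v_rel = v_A + v_B = 98.43 + 78.74 = 177.17 ft/s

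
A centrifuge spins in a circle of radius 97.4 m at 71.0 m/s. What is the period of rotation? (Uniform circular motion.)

T = 2πr/v = 2π×97.4/71.0 = 8.62 s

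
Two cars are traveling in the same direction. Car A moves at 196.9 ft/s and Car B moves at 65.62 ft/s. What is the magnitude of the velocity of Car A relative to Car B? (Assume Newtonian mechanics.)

v_rel = |v_A - v_B| = |196.9 - 65.62| = 131.28 ft/s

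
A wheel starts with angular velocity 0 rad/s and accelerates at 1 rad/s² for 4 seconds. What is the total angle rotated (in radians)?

θ = ω₀t + ½αt² = 0×4 + ½×1×4² = 8.0 rad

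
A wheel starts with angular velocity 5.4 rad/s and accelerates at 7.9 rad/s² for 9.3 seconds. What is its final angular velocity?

ω = ω₀ + αt = 5.4 + 7.9 × 9.3 = 78.87 rad/s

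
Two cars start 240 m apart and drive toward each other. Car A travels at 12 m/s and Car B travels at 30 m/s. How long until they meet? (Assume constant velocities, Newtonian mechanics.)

Combined speed: v_combined = 12 + 30 = 42 m/s
Time to meet: t = d/v_combined = 240/42 = 5.71 s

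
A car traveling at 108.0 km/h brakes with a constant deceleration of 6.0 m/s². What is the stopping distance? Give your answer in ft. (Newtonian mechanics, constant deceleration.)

v₀ = 108.0 km/h × 0.2777777777777778 = 30.0 m/s
d = v₀² / (2a) = 30.0² / (2 × 6.0) = 900.0 / 12.0 = 75.0 m
d = 75.0 m / 0.3048 = 246.1 ft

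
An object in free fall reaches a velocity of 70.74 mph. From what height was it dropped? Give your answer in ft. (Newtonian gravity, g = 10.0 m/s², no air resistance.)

v = 70.74 mph × 0.44704 = 31.6236 m/s
h = v² / (2g) = 31.6236² / (2 × 10.0) = 50.0026 m
h = 50.0026 m / 0.3048 = 164.1 ft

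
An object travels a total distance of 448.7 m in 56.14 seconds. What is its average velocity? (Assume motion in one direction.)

v_avg = Δd / Δt = 448.7 / 56.14 = 7.99 m/s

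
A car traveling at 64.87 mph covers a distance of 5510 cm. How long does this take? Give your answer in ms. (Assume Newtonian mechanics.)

d = 5510 cm × 0.01 = 55.1 m
v = 64.87 mph × 0.44704 = 28.9995 m/s
t = d / v = 55.1 / 28.9995 = 1.90003 s
t = 1.90003 s / 0.001 = 1900 ms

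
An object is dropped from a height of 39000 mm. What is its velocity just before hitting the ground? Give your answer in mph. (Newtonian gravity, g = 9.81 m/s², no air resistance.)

h = 39000 mm × 0.001 = 39.0 m
v = √(2gh) = √(2 × 9.81 × 39.0) = 27.6619 m/s
v = 27.6619 m/s / 0.44704 = 61.88 mph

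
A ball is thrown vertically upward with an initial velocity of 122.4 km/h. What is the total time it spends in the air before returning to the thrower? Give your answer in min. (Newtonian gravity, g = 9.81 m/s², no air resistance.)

v₀ = 122.4 km/h × 0.2777777777777778 = 34.0 m/s
t_total = 2 × v₀ / g = 2 × 34.0 / 9.81 = 6.9317 s
t_total = 6.9317 s / 60.0 = 0.1155 min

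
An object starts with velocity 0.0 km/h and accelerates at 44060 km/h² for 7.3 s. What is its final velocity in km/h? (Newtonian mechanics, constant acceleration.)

v₀ = 0.0 km/h × 0.2777777777777778 = 0.0 m/s
a = 44060 km/h² × 7.716049382716049e-05 = 3.39969 m/s²
v = v₀ + a × t = 0.0 + 3.39969 × 7.3 = 24.8177 m/s
v = 24.8177 m/s / 0.2777777777777778 = 89.34 km/h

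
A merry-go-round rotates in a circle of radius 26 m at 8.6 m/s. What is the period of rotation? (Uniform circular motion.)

T = 2πr/v = 2π×26/8.6 = 19.0 s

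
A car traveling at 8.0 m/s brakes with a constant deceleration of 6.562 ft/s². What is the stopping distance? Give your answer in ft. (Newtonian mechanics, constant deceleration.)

a = 6.562 ft/s² × 0.3048 = 2.0001 m/s²
d = v₀² / (2a) = 8.0² / (2 × 2.0001) = 64.0 / 4.0002 = 15.9992 m
d = 15.9992 m / 0.3048 = 52.49 ft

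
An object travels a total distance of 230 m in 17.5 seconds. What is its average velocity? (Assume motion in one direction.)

v_avg = Δd / Δt = 230 / 17.5 = 13.14 m/s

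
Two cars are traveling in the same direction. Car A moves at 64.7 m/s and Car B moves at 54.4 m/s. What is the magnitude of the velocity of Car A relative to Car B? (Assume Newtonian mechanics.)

v_rel = |v_A - v_B| = |64.7 - 54.4| = 10.3 m/s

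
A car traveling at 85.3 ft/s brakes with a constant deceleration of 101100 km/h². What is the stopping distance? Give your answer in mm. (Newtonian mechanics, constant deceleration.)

v₀ = 85.3 ft/s × 0.3048 = 25.9994 m/s
a = 101100 km/h² × 7.716049382716049e-05 = 7.80093 m/s²
d = v₀² / (2a) = 25.9994² / (2 × 7.80093) = 675.969 / 15.6019 = 43.3261 m
d = 43.3261 m / 0.001 = 43330 mm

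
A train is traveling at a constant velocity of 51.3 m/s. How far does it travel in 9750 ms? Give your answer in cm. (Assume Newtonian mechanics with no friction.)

t = 9750 ms × 0.001 = 9.75 s
d = v × t = 51.3 × 9.75 = 500.175 m
d = 500.175 m / 0.01 = 50020 cm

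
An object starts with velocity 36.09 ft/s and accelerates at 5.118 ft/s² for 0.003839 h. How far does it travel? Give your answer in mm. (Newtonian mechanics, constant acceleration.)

v₀ = 36.09 ft/s × 0.3048 = 11.0002 m/s
a = 5.118 ft/s² × 0.3048 = 1.55997 m/s²
t = 0.003839 h × 3600.0 = 13.8204 s
d = v₀ × t + ½ × a × t² = 11.0002 × 13.8204 + 0.5 × 1.55997 × 13.8204² = 301.007 m
d = 301.007 m / 0.001 = 301000 mm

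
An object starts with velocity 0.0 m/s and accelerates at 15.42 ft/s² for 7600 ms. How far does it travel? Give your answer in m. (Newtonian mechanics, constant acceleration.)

a = 15.42 ft/s² × 0.3048 = 4.70002 m/s²
t = 7600 ms × 0.001 = 7.6 s
d = v₀ × t + ½ × a × t² = 0.0 × 7.6 + 0.5 × 4.70002 × 7.6² = 135.7 m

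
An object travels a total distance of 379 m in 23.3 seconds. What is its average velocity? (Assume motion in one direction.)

v_avg = Δd / Δt = 379 / 23.3 = 16.27 m/s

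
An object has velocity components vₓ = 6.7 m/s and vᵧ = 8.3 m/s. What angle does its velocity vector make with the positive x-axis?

θ = arctan(vᵧ/vₓ) = arctan(8.3/6.7) = 51.09°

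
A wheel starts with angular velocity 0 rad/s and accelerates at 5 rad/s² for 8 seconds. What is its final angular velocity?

ω = ω₀ + αt = 0 + 5 × 8 = 40 rad/s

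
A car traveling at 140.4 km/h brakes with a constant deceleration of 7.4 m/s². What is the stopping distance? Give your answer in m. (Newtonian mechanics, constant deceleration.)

v₀ = 140.4 km/h × 0.2777777777777778 = 39.0 m/s
d = v₀² / (2a) = 39.0² / (2 × 7.4) = 1521.0 / 14.8 = 102.8 m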